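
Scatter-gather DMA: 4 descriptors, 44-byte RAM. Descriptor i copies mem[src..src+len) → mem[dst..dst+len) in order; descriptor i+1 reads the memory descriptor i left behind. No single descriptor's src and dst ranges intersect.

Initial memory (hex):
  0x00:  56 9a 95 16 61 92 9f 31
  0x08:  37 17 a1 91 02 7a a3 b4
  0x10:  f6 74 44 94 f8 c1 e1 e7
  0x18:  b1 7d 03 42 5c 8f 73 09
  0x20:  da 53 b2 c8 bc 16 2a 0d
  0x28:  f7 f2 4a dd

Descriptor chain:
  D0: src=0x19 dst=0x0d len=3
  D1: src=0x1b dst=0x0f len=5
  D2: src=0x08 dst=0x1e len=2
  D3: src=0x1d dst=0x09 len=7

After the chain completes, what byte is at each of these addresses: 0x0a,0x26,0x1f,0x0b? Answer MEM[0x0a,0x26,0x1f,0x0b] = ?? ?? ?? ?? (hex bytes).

MEM[0x0a,0x26,0x1f,0x0b] = 37 2a 17 17

#0 dst[0x0d+3] := {0x7d,0x03,0x42}
#1 dst[0x0f+5] := {0x42,0x5c,0x8f,0x73,0x09}
#2 dst[0x1e+2] := {0x37,0x17}
#3 dst[0x09+7] := {0x8f,0x37,0x17,0xda,0x53,0xb2,0xc8}
query mem[0x0a]=0x37, mem[0x26]=0x2a, mem[0x1f]=0x17, mem[0x0b]=0x17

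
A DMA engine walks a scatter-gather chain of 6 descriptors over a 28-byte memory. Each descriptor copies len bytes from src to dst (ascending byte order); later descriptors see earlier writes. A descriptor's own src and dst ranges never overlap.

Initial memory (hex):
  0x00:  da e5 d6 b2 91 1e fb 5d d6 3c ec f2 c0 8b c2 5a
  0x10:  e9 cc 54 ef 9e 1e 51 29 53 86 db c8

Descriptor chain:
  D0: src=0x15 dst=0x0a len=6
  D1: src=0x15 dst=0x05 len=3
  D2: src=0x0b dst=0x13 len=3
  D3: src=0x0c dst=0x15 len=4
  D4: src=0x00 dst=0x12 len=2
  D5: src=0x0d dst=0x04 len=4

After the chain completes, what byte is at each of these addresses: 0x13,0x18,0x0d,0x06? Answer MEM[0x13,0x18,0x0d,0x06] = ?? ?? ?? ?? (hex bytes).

MEM[0x13,0x18,0x0d,0x06] = e5 db 53 db

#0 dst[0x0a+6] := {0x1e,0x51,0x29,0x53,0x86,0xdb}
#1 dst[0x05+3] := {0x1e,0x51,0x29}
#2 dst[0x13+3] := {0x51,0x29,0x53}
#3 dst[0x15+4] := {0x29,0x53,0x86,0xdb}
#4 dst[0x12+2] := {0xda,0xe5}
#5 dst[0x04+4] := {0x53,0x86,0xdb,0xe9}
query mem[0x13]=0xe5, mem[0x18]=0xdb, mem[0x0d]=0x53, mem[0x06]=0xdb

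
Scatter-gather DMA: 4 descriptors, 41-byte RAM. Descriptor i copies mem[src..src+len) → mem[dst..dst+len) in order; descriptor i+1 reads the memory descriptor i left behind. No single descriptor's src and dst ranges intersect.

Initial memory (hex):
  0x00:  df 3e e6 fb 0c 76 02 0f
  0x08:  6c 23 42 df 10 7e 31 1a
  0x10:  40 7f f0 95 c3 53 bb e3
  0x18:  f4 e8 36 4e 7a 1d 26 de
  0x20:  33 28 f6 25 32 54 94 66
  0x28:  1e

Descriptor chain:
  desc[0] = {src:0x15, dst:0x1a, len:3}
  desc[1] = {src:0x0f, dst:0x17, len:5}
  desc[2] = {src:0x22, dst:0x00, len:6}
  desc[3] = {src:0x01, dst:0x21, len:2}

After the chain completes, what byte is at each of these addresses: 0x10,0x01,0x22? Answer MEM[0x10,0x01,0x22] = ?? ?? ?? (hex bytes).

MEM[0x10,0x01,0x22] = 40 25 32

#0 dst[0x1a+3] := {0x53,0xbb,0xe3}
#1 dst[0x17+5] := {0x1a,0x40,0x7f,0xf0,0x95}
#2 dst[0x00+6] := {0xf6,0x25,0x32,0x54,0x94,0x66}
#3 dst[0x21+2] := {0x25,0x32}
query mem[0x10]=0x40, mem[0x01]=0x25, mem[0x22]=0x32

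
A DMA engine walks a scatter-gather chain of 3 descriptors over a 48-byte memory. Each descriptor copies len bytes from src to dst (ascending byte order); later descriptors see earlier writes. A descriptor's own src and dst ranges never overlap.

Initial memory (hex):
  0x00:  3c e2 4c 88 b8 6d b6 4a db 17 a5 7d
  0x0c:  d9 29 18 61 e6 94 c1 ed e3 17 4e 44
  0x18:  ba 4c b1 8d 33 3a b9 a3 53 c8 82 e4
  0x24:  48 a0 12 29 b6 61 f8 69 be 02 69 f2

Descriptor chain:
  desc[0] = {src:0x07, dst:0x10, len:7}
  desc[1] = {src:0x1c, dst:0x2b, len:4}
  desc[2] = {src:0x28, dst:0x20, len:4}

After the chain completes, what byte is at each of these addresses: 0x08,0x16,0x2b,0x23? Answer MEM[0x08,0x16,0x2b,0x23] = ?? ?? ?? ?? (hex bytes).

D0: mem[0x10..0x16] <- [4a db 17 a5 7d d9 29]
D1: mem[0x2b..0x2e] <- [33 3a b9 a3]
D2: mem[0x20..0x23] <- [b6 61 f8 33]
query mem[0x08]=0xdb, mem[0x16]=0x29, mem[0x2b]=0x33, mem[0x23]=0x33

MEM[0x08,0x16,0x2b,0x23] = db 29 33 33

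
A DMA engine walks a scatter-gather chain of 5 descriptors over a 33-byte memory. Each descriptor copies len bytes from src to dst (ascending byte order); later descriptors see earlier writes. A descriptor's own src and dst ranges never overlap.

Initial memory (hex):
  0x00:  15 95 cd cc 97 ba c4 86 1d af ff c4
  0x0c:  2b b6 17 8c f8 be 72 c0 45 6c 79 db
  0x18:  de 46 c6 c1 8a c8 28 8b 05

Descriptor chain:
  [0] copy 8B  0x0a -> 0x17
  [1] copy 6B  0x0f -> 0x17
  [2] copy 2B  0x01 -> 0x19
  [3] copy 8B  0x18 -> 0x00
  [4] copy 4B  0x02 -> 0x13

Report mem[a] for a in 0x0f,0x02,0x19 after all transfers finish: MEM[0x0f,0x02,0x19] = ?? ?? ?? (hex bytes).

MEM[0x0f,0x02,0x19] = 8c cd 95

  after D0: wrote 8B at 0x17 = ffc42bb6178cf8be
  after D1: wrote 6B at 0x17 = 8cf8be72c045
  after D2: wrote 2B at 0x19 = 95cd
  after D3: wrote 8B at 0x00 = f895cdc045f8be8b
  after D4: wrote 4B at 0x13 = cdc045f8
query mem[0x0f]=0x8c, mem[0x02]=0xcd, mem[0x19]=0x95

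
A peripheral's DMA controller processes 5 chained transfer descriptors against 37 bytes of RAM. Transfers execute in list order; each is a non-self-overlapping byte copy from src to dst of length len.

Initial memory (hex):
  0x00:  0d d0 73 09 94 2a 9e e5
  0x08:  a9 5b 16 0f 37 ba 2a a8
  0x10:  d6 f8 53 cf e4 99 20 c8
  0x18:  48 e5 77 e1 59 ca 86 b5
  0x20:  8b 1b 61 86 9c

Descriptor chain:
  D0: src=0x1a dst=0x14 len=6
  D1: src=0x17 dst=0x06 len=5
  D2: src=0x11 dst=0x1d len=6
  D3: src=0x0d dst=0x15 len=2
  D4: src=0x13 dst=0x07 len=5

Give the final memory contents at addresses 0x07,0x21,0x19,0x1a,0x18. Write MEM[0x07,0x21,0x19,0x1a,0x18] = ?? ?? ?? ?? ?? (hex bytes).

#0 dst[0x14+6] := {0x77,0xe1,0x59,0xca,0x86,0xb5}
#1 dst[0x06+5] := {0xca,0x86,0xb5,0x77,0xe1}
#2 dst[0x1d+6] := {0xf8,0x53,0xcf,0x77,0xe1,0x59}
#3 dst[0x15+2] := {0xba,0x2a}
#4 dst[0x07+5] := {0xcf,0x77,0xba,0x2a,0xca}
query mem[0x07]=0xcf, mem[0x21]=0xe1, mem[0x19]=0xb5, mem[0x1a]=0x77, mem[0x18]=0x86

MEM[0x07,0x21,0x19,0x1a,0x18] = cf e1 b5 77 86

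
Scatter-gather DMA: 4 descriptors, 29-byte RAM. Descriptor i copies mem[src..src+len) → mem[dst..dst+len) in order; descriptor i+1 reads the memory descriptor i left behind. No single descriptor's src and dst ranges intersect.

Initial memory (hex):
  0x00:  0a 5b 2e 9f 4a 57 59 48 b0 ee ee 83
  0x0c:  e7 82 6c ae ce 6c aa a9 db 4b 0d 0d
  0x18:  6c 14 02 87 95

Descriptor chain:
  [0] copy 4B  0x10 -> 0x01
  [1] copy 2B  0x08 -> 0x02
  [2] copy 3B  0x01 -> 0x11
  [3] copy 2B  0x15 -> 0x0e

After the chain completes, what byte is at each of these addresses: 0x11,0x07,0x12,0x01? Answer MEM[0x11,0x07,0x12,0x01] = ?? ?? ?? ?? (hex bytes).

MEM[0x11,0x07,0x12,0x01] = ce 48 b0 ce

  after D0: wrote 4B at 0x01 = ce6caaa9
  after D1: wrote 2B at 0x02 = b0ee
  after D2: wrote 3B at 0x11 = ceb0ee
  after D3: wrote 2B at 0x0e = 4b0d
query mem[0x11]=0xce, mem[0x07]=0x48, mem[0x12]=0xb0, mem[0x01]=0xce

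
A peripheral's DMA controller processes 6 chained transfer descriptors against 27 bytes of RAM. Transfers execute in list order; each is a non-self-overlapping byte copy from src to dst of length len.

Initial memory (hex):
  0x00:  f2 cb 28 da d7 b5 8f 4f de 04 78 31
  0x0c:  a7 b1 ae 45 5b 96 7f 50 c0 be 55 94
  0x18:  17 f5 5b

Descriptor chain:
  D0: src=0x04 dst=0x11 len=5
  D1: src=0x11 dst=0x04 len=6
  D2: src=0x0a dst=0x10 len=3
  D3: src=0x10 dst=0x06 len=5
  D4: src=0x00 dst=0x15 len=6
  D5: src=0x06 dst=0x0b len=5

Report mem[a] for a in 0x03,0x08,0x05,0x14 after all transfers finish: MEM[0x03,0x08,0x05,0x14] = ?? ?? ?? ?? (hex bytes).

MEM[0x03,0x08,0x05,0x14] = da a7 b5 4f

D0: mem[0x11..0x15] <- [d7 b5 8f 4f de]
D1: mem[0x04..0x09] <- [d7 b5 8f 4f de 55]
D2: mem[0x10..0x12] <- [78 31 a7]
D3: mem[0x06..0x0a] <- [78 31 a7 8f 4f]
D4: mem[0x15..0x1a] <- [f2 cb 28 da d7 b5]
D5: mem[0x0b..0x0f] <- [78 31 a7 8f 4f]
query mem[0x03]=0xda, mem[0x08]=0xa7, mem[0x05]=0xb5, mem[0x14]=0x4f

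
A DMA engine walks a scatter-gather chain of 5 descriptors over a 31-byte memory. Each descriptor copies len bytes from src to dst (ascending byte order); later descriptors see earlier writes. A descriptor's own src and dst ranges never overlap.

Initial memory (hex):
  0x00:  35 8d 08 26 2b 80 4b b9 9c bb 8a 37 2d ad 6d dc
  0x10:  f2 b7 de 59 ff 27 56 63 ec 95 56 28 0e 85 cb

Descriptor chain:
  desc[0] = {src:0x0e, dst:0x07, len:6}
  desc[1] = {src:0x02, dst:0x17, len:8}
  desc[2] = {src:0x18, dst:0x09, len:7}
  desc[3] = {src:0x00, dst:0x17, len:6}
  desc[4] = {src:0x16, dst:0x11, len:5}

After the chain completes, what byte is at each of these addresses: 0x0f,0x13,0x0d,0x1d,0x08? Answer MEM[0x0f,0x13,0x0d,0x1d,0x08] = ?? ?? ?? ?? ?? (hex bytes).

#0 dst[0x07+6] := {0x6d,0xdc,0xf2,0xb7,0xde,0x59}
#1 dst[0x17+8] := {0x08,0x26,0x2b,0x80,0x4b,0x6d,0xdc,0xf2}
#2 dst[0x09+7] := {0x26,0x2b,0x80,0x4b,0x6d,0xdc,0xf2}
#3 dst[0x17+6] := {0x35,0x8d,0x08,0x26,0x2b,0x80}
#4 dst[0x11+5] := {0x56,0x35,0x8d,0x08,0x26}
query mem[0x0f]=0xf2, mem[0x13]=0x8d, mem[0x0d]=0x6d, mem[0x1d]=0xdc, mem[0x08]=0xdc

MEM[0x0f,0x13,0x0d,0x1d,0x08] = f2 8d 6d dc dc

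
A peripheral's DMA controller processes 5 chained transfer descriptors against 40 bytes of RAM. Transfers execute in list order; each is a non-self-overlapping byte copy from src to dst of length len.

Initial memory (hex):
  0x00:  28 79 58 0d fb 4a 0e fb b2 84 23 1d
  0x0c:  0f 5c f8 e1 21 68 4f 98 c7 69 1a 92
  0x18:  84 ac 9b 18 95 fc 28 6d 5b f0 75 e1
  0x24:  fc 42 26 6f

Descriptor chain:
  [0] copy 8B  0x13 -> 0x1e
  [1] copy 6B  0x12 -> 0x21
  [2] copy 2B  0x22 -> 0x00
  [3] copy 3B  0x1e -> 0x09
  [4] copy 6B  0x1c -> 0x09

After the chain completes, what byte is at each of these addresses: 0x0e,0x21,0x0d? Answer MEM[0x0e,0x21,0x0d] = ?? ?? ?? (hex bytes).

MEM[0x0e,0x21,0x0d] = 4f 4f 69

  after D0: wrote 8B at 0x1e = 98c7691a9284ac9b
  after D1: wrote 6B at 0x21 = 4f98c7691a92
  after D2: wrote 2B at 0x00 = 98c7
  after D3: wrote 3B at 0x09 = 98c769
  after D4: wrote 6B at 0x09 = 95fc98c7694f
query mem[0x0e]=0x4f, mem[0x21]=0x4f, mem[0x0d]=0x69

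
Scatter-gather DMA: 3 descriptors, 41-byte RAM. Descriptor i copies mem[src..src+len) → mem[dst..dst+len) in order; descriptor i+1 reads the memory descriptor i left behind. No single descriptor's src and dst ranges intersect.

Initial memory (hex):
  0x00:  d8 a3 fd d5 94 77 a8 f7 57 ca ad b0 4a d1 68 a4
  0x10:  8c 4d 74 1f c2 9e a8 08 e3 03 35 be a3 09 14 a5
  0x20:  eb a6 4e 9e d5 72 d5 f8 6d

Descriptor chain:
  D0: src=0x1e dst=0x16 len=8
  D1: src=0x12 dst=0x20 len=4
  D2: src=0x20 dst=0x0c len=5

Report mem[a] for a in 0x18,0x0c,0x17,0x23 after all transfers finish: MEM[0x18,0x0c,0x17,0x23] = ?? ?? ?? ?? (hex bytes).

MEM[0x18,0x0c,0x17,0x23] = eb 74 a5 9e

  after D0: wrote 8B at 0x16 = 14a5eba64e9ed572
  after D1: wrote 4B at 0x20 = 741fc29e
  after D2: wrote 5B at 0x0c = 741fc29ed5
query mem[0x18]=0xeb, mem[0x0c]=0x74, mem[0x17]=0xa5, mem[0x23]=0x9e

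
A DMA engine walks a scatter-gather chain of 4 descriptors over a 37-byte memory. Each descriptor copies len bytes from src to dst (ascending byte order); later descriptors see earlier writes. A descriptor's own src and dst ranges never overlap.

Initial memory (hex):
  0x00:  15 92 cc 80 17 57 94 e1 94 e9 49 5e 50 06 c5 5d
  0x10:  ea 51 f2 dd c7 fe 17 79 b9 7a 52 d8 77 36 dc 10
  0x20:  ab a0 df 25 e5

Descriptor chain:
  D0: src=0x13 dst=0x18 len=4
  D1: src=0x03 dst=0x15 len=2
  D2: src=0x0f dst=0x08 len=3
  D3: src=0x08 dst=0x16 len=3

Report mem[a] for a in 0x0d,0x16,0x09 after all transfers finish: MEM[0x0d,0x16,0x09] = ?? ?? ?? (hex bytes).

D0: mem[0x18..0x1b] <- [dd c7 fe 17]
D1: mem[0x15..0x16] <- [80 17]
D2: mem[0x08..0x0a] <- [5d ea 51]
D3: mem[0x16..0x18] <- [5d ea 51]
query mem[0x0d]=0x06, mem[0x16]=0x5d, mem[0x09]=0xea

MEM[0x0d,0x16,0x09] = 06 5d ea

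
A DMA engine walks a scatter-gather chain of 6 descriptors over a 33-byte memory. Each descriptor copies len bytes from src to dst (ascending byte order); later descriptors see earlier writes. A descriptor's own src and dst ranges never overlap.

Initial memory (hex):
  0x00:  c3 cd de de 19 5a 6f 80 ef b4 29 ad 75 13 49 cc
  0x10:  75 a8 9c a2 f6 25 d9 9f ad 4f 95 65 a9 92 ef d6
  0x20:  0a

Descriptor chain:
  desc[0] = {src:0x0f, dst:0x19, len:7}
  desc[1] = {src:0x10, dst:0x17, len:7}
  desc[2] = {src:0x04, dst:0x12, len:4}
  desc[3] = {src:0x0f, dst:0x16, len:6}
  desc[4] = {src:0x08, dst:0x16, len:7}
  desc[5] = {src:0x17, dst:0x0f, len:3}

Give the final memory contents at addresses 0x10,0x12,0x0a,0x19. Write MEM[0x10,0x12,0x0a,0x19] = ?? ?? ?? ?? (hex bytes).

  after D0: wrote 7B at 0x19 = cc75a89ca2f625
  after D1: wrote 7B at 0x17 = 75a89ca2f625d9
  after D2: wrote 4B at 0x12 = 195a6f80
  after D3: wrote 6B at 0x16 = cc75a8195a6f
  after D4: wrote 7B at 0x16 = efb429ad751349
  after D5: wrote 3B at 0x0f = b429ad
query mem[0x10]=0x29, mem[0x12]=0x19, mem[0x0a]=0x29, mem[0x19]=0xad

MEM[0x10,0x12,0x0a,0x19] = 29 19 29 ad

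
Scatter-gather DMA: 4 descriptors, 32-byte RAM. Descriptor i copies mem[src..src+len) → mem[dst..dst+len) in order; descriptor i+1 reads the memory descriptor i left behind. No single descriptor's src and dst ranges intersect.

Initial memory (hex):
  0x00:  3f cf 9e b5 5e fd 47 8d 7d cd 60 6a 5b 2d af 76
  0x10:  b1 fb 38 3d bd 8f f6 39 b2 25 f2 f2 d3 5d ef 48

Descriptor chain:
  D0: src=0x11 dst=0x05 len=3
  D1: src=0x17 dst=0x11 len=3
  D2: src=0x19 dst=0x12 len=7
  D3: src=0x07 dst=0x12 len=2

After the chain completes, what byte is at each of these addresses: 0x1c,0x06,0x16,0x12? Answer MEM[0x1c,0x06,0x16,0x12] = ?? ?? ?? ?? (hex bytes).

  after D0: wrote 3B at 0x05 = fb383d
  after D1: wrote 3B at 0x11 = 39b225
  after D2: wrote 7B at 0x12 = 25f2f2d35def48
  after D3: wrote 2B at 0x12 = 3d7d
query mem[0x1c]=0xd3, mem[0x06]=0x38, mem[0x16]=0x5d, mem[0x12]=0x3d

MEM[0x1c,0x06,0x16,0x12] = d3 38 5d 3d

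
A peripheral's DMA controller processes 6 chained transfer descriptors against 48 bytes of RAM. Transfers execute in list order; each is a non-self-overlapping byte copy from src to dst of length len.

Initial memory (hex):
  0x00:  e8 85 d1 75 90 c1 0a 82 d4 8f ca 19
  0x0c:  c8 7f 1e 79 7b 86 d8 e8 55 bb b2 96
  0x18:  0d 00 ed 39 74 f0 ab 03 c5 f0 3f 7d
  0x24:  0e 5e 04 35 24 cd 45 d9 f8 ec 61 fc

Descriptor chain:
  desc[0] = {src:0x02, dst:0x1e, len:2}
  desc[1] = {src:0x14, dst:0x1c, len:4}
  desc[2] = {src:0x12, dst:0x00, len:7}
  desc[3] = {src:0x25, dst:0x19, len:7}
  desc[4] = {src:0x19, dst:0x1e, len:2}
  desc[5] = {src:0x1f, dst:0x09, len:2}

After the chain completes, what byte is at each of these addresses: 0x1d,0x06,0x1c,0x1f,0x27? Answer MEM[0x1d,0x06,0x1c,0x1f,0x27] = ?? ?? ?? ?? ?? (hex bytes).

MEM[0x1d,0x06,0x1c,0x1f,0x27] = cd 0d 24 04 35

  after D0: wrote 2B at 0x1e = d175
  after D1: wrote 4B at 0x1c = 55bbb296
  after D2: wrote 7B at 0x00 = d8e855bbb2960d
  after D3: wrote 7B at 0x19 = 5e043524cd45d9
  after D4: wrote 2B at 0x1e = 5e04
  after D5: wrote 2B at 0x09 = 04c5
query mem[0x1d]=0xcd, mem[0x06]=0x0d, mem[0x1c]=0x24, mem[0x1f]=0x04, mem[0x27]=0x35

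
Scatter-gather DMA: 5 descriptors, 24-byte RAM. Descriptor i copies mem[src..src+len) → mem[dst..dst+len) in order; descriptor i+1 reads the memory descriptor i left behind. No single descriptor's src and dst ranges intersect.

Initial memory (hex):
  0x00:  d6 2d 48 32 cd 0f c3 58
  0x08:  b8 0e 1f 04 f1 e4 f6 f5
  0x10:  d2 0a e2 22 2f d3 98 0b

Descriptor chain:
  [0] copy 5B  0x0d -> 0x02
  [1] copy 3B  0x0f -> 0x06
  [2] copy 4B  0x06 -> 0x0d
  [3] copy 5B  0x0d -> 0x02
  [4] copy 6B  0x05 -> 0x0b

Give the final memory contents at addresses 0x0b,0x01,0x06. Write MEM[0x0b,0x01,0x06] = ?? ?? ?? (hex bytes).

MEM[0x0b,0x01,0x06] = 0e 2d 0a

[0] 0x0d->0x02 len=5 : e4 f6 f5 d2 0a
[1] 0x0f->0x06 len=3 : f5 d2 0a
[2] 0x06->0x0d len=4 : f5 d2 0a 0e
[3] 0x0d->0x02 len=5 : f5 d2 0a 0e 0a
[4] 0x05->0x0b len=6 : 0e 0a d2 0a 0e 1f
query mem[0x0b]=0x0e, mem[0x01]=0x2d, mem[0x06]=0x0a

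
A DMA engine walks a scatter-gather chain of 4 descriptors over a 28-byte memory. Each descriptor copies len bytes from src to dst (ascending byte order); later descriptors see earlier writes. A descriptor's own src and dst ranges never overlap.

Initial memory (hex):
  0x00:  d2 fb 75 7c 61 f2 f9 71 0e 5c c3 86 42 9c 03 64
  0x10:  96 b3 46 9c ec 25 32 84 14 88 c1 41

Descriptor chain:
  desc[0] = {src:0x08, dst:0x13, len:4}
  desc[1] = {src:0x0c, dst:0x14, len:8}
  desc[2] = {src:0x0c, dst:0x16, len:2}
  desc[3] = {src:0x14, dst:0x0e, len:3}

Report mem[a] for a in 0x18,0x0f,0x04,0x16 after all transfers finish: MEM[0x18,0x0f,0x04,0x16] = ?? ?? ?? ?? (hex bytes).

MEM[0x18,0x0f,0x04,0x16] = 96 9c 61 42

D0: mem[0x13..0x16] <- [0e 5c c3 86]
D1: mem[0x14..0x1b] <- [42 9c 03 64 96 b3 46 0e]
D2: mem[0x16..0x17] <- [42 9c]
D3: mem[0x0e..0x10] <- [42 9c 42]
query mem[0x18]=0x96, mem[0x0f]=0x9c, mem[0x04]=0x61, mem[0x16]=0x42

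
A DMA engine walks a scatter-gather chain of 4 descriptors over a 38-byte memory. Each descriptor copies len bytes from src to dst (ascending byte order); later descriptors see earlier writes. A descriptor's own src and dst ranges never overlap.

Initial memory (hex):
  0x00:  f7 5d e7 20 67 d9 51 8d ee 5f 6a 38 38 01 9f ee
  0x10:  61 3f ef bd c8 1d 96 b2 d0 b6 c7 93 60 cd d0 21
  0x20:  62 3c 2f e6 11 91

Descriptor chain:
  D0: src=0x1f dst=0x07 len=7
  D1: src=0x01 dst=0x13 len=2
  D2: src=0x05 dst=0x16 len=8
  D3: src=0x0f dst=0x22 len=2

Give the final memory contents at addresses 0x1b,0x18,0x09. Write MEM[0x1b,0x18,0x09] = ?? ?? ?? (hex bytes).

MEM[0x1b,0x18,0x09] = 2f 21 3c

  after D0: wrote 7B at 0x07 = 21623c2fe61191
  after D1: wrote 2B at 0x13 = 5de7
  after D2: wrote 8B at 0x16 = d95121623c2fe611
  after D3: wrote 2B at 0x22 = ee61
query mem[0x1b]=0x2f, mem[0x18]=0x21, mem[0x09]=0x3c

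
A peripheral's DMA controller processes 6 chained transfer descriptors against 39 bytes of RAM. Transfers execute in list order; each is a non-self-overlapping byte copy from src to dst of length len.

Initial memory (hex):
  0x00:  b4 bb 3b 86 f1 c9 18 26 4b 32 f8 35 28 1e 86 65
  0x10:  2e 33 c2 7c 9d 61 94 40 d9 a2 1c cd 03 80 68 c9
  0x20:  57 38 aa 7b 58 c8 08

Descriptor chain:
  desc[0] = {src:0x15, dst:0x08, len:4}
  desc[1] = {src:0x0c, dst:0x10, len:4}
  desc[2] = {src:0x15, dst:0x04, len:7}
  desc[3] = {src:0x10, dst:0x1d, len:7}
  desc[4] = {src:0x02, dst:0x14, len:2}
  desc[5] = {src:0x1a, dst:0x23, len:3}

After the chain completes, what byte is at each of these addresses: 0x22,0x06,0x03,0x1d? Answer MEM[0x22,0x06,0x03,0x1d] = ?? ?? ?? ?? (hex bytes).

MEM[0x22,0x06,0x03,0x1d] = 61 40 86 28

[0] 0x15->0x08 len=4 : 61 94 40 d9
[1] 0x0c->0x10 len=4 : 28 1e 86 65
[2] 0x15->0x04 len=7 : 61 94 40 d9 a2 1c cd
[3] 0x10->0x1d len=7 : 28 1e 86 65 9d 61 94
[4] 0x02->0x14 len=2 : 3b 86
[5] 0x1a->0x23 len=3 : 1c cd 03
query mem[0x22]=0x61, mem[0x06]=0x40, mem[0x03]=0x86, mem[0x1d]=0x28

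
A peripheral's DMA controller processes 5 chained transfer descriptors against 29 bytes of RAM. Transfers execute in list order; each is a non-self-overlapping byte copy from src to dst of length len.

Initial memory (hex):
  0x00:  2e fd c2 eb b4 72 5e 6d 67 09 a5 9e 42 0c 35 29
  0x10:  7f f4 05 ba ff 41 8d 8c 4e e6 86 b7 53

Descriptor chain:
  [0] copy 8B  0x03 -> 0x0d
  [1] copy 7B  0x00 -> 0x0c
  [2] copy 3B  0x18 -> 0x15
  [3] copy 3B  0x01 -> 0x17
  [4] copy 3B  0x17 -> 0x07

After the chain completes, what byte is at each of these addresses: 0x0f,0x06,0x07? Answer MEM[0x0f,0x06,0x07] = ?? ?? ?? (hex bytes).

MEM[0x0f,0x06,0x07] = eb 5e fd

  after D0: wrote 8B at 0x0d = ebb4725e6d6709a5
  after D1: wrote 7B at 0x0c = 2efdc2ebb4725e
  after D2: wrote 3B at 0x15 = 4ee686
  after D3: wrote 3B at 0x17 = fdc2eb
  after D4: wrote 3B at 0x07 = fdc2eb
query mem[0x0f]=0xeb, mem[0x06]=0x5e, mem[0x07]=0xfd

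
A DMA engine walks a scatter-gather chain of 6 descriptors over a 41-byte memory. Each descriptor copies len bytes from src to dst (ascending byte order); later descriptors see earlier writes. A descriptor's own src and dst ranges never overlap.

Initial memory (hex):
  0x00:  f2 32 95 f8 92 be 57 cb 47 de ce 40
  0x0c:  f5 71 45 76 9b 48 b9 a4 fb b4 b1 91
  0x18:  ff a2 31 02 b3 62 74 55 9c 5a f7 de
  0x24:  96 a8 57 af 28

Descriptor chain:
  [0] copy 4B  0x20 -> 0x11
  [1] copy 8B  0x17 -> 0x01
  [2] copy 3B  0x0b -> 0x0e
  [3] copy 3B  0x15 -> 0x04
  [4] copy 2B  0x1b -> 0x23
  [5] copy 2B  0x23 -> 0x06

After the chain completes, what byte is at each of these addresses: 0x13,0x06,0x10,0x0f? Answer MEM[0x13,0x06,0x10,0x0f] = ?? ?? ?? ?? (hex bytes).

[0] 0x20->0x11 len=4 : 9c 5a f7 de
[1] 0x17->0x01 len=8 : 91 ff a2 31 02 b3 62 74
[2] 0x0b->0x0e len=3 : 40 f5 71
[3] 0x15->0x04 len=3 : b4 b1 91
[4] 0x1b->0x23 len=2 : 02 b3
[5] 0x23->0x06 len=2 : 02 b3
query mem[0x13]=0xf7, mem[0x06]=0x02, mem[0x10]=0x71, mem[0x0f]=0xf5

MEM[0x13,0x06,0x10,0x0f] = f7 02 71 f5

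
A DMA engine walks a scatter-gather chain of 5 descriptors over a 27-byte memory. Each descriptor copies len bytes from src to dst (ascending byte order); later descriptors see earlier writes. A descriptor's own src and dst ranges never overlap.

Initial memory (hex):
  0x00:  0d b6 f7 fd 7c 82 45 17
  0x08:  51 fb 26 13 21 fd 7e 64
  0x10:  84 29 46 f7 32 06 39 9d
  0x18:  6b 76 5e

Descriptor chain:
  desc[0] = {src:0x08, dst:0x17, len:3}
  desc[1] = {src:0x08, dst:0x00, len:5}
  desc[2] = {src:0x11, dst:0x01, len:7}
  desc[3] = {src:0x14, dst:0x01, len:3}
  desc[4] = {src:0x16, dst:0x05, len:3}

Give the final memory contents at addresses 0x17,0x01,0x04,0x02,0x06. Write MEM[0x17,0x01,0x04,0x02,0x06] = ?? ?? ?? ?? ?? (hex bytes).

MEM[0x17,0x01,0x04,0x02,0x06] = 51 32 32 06 51

D0: mem[0x17..0x19] <- [51 fb 26]
D1: mem[0x00..0x04] <- [51 fb 26 13 21]
D2: mem[0x01..0x07] <- [29 46 f7 32 06 39 51]
D3: mem[0x01..0x03] <- [32 06 39]
D4: mem[0x05..0x07] <- [39 51 fb]
query mem[0x17]=0x51, mem[0x01]=0x32, mem[0x04]=0x32, mem[0x02]=0x06, mem[0x06]=0x51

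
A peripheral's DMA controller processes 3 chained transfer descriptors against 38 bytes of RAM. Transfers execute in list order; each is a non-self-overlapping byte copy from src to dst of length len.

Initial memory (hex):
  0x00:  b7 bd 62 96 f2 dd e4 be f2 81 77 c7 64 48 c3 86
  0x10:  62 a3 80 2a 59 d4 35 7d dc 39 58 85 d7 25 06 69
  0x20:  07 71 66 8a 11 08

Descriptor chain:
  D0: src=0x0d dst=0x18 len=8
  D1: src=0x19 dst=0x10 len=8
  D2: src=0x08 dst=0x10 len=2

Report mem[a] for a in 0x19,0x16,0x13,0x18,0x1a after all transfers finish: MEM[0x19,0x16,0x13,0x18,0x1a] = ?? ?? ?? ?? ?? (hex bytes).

MEM[0x19,0x16,0x13,0x18,0x1a] = c3 59 a3 48 86

  after D0: wrote 8B at 0x18 = 48c38662a3802a59
  after D1: wrote 8B at 0x10 = c38662a3802a5907
  after D2: wrote 2B at 0x10 = f281
query mem[0x19]=0xc3, mem[0x16]=0x59, mem[0x13]=0xa3, mem[0x18]=0x48, mem[0x1a]=0x86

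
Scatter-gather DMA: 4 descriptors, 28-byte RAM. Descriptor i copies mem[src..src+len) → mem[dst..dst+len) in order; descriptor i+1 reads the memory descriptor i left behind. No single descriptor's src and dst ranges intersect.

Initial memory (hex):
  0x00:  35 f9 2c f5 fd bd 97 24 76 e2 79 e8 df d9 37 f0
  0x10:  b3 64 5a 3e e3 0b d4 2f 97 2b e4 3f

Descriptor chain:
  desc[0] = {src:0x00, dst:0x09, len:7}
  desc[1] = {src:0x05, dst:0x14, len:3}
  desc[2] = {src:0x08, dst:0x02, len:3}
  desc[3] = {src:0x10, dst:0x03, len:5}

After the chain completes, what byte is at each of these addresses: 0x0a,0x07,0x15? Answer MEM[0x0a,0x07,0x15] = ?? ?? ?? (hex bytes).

D0: mem[0x09..0x0f] <- [35 f9 2c f5 fd bd 97]
D1: mem[0x14..0x16] <- [bd 97 24]
D2: mem[0x02..0x04] <- [76 35 f9]
D3: mem[0x03..0x07] <- [b3 64 5a 3e bd]
query mem[0x0a]=0xf9, mem[0x07]=0xbd, mem[0x15]=0x97

MEM[0x0a,0x07,0x15] = f9 bd 97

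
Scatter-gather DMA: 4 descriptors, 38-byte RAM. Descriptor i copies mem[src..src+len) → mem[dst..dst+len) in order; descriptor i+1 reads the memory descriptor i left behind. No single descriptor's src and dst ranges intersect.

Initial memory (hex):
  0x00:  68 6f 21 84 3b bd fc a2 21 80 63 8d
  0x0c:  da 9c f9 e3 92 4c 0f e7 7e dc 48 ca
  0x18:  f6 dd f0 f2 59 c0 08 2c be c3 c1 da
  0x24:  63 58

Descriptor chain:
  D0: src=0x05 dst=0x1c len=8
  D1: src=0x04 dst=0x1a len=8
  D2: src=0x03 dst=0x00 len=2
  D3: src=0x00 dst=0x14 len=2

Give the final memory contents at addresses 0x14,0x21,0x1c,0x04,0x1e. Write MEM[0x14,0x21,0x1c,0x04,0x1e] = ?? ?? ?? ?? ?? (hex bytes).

MEM[0x14,0x21,0x1c,0x04,0x1e] = 84 8d fc 3b 21

D0: mem[0x1c..0x23] <- [bd fc a2 21 80 63 8d da]
D1: mem[0x1a..0x21] <- [3b bd fc a2 21 80 63 8d]
D2: mem[0x00..0x01] <- [84 3b]
D3: mem[0x14..0x15] <- [84 3b]
query mem[0x14]=0x84, mem[0x21]=0x8d, mem[0x1c]=0xfc, mem[0x04]=0x3b, mem[0x1e]=0x21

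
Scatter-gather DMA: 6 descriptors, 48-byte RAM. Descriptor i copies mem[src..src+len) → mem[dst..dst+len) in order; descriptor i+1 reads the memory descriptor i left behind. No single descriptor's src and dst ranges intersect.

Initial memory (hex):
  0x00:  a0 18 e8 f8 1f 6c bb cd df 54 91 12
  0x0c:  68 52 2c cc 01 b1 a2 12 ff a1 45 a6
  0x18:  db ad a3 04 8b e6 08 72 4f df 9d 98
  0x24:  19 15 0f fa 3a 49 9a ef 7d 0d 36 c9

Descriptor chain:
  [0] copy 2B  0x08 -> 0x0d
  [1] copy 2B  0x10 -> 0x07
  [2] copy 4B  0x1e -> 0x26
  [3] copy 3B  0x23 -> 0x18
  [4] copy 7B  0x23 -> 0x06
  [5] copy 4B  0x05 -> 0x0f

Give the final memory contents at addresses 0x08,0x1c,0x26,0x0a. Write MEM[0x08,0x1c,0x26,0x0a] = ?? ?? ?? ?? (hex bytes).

MEM[0x08,0x1c,0x26,0x0a] = 15 8b 08 72

#0 dst[0x0d+2] := {0xdf,0x54}
#1 dst[0x07+2] := {0x01,0xb1}
#2 dst[0x26+4] := {0x08,0x72,0x4f,0xdf}
#3 dst[0x18+3] := {0x98,0x19,0x15}
#4 dst[0x06+7] := {0x98,0x19,0x15,0x08,0x72,0x4f,0xdf}
#5 dst[0x0f+4] := {0x6c,0x98,0x19,0x15}
query mem[0x08]=0x15, mem[0x1c]=0x8b, mem[0x26]=0x08, mem[0x0a]=0x72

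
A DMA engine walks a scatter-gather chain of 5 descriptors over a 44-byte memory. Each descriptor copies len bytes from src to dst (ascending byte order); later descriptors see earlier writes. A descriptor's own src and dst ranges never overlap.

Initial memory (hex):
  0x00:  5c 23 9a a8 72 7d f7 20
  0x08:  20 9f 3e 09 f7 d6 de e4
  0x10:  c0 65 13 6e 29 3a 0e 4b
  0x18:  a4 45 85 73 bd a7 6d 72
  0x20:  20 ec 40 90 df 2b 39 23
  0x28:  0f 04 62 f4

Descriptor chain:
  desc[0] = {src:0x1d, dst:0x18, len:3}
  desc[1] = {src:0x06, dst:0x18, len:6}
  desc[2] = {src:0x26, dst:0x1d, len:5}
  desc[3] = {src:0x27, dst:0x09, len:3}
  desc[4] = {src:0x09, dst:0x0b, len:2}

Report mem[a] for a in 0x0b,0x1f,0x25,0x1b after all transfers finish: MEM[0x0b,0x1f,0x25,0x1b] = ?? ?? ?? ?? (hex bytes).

MEM[0x0b,0x1f,0x25,0x1b] = 23 0f 2b 9f

D0: mem[0x18..0x1a] <- [a7 6d 72]
D1: mem[0x18..0x1d] <- [f7 20 20 9f 3e 09]
D2: mem[0x1d..0x21] <- [39 23 0f 04 62]
D3: mem[0x09..0x0b] <- [23 0f 04]
D4: mem[0x0b..0x0c] <- [23 0f]
query mem[0x0b]=0x23, mem[0x1f]=0x0f, mem[0x25]=0x2b, mem[0x1b]=0x9f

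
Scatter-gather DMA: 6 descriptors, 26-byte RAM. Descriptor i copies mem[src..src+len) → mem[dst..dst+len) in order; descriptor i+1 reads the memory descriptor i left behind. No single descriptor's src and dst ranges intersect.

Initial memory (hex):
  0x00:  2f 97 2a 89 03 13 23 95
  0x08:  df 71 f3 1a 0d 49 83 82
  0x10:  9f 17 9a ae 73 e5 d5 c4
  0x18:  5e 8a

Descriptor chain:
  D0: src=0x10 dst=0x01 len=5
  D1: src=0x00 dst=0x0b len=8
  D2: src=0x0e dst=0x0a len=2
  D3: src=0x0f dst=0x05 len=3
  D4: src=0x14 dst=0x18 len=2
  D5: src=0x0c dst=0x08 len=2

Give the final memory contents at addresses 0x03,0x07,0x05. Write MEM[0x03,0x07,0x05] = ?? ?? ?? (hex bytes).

MEM[0x03,0x07,0x05] = 9a 23 ae

D0: mem[0x01..0x05] <- [9f 17 9a ae 73]
D1: mem[0x0b..0x12] <- [2f 9f 17 9a ae 73 23 95]
D2: mem[0x0a..0x0b] <- [9a ae]
D3: mem[0x05..0x07] <- [ae 73 23]
D4: mem[0x18..0x19] <- [73 e5]
D5: mem[0x08..0x09] <- [9f 17]
query mem[0x03]=0x9a, mem[0x07]=0x23, mem[0x05]=0xae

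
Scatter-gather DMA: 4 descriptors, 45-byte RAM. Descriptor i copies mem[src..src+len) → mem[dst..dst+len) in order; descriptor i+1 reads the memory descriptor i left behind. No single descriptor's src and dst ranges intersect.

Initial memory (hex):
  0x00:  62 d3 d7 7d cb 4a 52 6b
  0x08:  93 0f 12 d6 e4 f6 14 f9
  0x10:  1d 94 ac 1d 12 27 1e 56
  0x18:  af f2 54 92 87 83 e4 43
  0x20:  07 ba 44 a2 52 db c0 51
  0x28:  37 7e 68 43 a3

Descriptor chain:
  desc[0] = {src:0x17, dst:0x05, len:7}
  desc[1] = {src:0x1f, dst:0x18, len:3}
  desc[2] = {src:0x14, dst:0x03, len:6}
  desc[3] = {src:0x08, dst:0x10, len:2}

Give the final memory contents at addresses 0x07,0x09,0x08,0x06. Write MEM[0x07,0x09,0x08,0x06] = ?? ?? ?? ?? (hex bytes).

MEM[0x07,0x09,0x08,0x06] = 43 92 07 56

[0] 0x17->0x05 len=7 : 56 af f2 54 92 87 83
[1] 0x1f->0x18 len=3 : 43 07 ba
[2] 0x14->0x03 len=6 : 12 27 1e 56 43 07
[3] 0x08->0x10 len=2 : 07 92
query mem[0x07]=0x43, mem[0x09]=0x92, mem[0x08]=0x07, mem[0x06]=0x56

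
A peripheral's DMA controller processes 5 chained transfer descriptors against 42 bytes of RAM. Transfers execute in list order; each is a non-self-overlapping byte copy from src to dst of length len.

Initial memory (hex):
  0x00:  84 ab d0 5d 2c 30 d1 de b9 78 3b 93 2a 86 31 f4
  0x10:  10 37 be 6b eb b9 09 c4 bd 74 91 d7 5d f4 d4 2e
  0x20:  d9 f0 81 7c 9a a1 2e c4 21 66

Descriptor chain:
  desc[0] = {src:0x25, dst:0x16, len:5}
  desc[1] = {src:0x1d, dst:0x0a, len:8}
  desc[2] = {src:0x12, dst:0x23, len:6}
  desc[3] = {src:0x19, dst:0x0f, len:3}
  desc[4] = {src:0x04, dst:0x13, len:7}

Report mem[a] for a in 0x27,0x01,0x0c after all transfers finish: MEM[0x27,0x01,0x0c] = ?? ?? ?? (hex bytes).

MEM[0x27,0x01,0x0c] = a1 ab 2e

#0 dst[0x16+5] := {0xa1,0x2e,0xc4,0x21,0x66}
#1 dst[0x0a+8] := {0xf4,0xd4,0x2e,0xd9,0xf0,0x81,0x7c,0x9a}
#2 dst[0x23+6] := {0xbe,0x6b,0xeb,0xb9,0xa1,0x2e}
#3 dst[0x0f+3] := {0x21,0x66,0xd7}
#4 dst[0x13+7] := {0x2c,0x30,0xd1,0xde,0xb9,0x78,0xf4}
query mem[0x27]=0xa1, mem[0x01]=0xab, mem[0x0c]=0x2e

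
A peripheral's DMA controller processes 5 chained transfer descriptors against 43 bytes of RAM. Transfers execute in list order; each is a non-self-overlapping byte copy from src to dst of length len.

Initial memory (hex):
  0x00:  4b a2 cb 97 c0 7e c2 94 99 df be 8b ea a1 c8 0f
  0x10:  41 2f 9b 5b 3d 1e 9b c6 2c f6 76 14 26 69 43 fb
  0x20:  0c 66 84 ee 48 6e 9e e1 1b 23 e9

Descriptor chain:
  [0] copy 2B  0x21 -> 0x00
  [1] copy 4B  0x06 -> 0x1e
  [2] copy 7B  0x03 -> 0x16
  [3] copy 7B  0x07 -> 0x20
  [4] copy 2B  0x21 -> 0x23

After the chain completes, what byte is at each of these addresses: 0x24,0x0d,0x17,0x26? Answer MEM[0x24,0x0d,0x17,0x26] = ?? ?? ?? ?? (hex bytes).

D0: mem[0x00..0x01] <- [66 84]
D1: mem[0x1e..0x21] <- [c2 94 99 df]
D2: mem[0x16..0x1c] <- [97 c0 7e c2 94 99 df]
D3: mem[0x20..0x26] <- [94 99 df be 8b ea a1]
D4: mem[0x23..0x24] <- [99 df]
query mem[0x24]=0xdf, mem[0x0d]=0xa1, mem[0x17]=0xc0, mem[0x26]=0xa1

MEM[0x24,0x0d,0x17,0x26] = df a1 c0 a1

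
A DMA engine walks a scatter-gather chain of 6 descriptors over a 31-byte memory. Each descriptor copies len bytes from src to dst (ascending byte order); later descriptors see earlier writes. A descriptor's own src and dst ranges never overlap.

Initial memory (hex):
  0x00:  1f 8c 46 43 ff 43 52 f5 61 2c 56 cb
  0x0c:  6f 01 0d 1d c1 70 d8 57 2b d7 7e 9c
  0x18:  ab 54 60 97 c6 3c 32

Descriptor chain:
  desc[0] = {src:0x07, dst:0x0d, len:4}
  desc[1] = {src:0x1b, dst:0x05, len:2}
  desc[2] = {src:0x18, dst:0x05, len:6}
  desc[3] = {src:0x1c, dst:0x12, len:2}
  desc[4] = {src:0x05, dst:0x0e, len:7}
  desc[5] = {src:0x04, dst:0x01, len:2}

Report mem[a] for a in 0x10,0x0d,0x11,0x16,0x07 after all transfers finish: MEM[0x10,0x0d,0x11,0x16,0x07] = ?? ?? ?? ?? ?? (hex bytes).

MEM[0x10,0x0d,0x11,0x16,0x07] = 60 f5 97 7e 60

[0] 0x07->0x0d len=4 : f5 61 2c 56
[1] 0x1b->0x05 len=2 : 97 c6
[2] 0x18->0x05 len=6 : ab 54 60 97 c6 3c
[3] 0x1c->0x12 len=2 : c6 3c
[4] 0x05->0x0e len=7 : ab 54 60 97 c6 3c cb
[5] 0x04->0x01 len=2 : ff ab
query mem[0x10]=0x60, mem[0x0d]=0xf5, mem[0x11]=0x97, mem[0x16]=0x7e, mem[0x07]=0x60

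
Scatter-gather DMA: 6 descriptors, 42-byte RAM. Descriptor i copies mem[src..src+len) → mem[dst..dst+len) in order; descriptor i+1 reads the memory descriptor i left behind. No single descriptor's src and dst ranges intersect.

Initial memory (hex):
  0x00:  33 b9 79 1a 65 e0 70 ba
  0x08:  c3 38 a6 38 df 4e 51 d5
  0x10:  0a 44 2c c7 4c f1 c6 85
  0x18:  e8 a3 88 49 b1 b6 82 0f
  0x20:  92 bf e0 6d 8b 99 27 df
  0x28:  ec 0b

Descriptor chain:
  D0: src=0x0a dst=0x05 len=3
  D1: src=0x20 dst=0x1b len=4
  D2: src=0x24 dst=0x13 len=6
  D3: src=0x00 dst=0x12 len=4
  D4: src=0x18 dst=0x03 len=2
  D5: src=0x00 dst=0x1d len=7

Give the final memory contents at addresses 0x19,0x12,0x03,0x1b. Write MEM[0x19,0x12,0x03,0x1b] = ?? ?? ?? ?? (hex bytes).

MEM[0x19,0x12,0x03,0x1b] = a3 33 0b 92

D0: mem[0x05..0x07] <- [a6 38 df]
D1: mem[0x1b..0x1e] <- [92 bf e0 6d]
D2: mem[0x13..0x18] <- [8b 99 27 df ec 0b]
D3: mem[0x12..0x15] <- [33 b9 79 1a]
D4: mem[0x03..0x04] <- [0b a3]
D5: mem[0x1d..0x23] <- [33 b9 79 0b a3 a6 38]
query mem[0x19]=0xa3, mem[0x12]=0x33, mem[0x03]=0x0b, mem[0x1b]=0x92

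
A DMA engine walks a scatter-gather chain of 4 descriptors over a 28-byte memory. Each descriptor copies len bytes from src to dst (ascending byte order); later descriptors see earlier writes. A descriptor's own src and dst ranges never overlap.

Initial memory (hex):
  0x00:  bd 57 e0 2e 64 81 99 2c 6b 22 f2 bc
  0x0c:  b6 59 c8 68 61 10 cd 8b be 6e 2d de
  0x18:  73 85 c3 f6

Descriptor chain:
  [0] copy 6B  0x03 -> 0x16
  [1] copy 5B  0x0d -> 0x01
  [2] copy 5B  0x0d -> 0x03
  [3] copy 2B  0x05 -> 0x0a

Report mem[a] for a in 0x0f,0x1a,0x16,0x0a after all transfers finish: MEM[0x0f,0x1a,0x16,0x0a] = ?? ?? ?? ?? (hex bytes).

D0: mem[0x16..0x1b] <- [2e 64 81 99 2c 6b]
D1: mem[0x01..0x05] <- [59 c8 68 61 10]
D2: mem[0x03..0x07] <- [59 c8 68 61 10]
D3: mem[0x0a..0x0b] <- [68 61]
query mem[0x0f]=0x68, mem[0x1a]=0x2c, mem[0x16]=0x2e, mem[0x0a]=0x68

MEM[0x0f,0x1a,0x16,0x0a] = 68 2c 2e 68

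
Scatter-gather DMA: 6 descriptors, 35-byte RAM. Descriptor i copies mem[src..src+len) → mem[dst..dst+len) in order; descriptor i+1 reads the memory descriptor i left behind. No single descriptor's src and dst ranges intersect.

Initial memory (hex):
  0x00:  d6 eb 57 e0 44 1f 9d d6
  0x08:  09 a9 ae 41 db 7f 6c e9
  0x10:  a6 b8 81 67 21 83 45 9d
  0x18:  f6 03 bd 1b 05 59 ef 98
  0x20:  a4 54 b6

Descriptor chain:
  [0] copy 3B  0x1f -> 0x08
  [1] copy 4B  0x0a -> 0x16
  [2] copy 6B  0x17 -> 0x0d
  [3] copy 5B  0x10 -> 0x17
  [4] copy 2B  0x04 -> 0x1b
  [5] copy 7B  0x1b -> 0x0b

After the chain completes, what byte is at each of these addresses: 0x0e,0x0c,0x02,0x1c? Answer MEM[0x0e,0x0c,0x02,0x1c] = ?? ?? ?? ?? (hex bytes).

MEM[0x0e,0x0c,0x02,0x1c] = ef 1f 57 1f

#0 dst[0x08+3] := {0x98,0xa4,0x54}
#1 dst[0x16+4] := {0x54,0x41,0xdb,0x7f}
#2 dst[0x0d+6] := {0x41,0xdb,0x7f,0xbd,0x1b,0x05}
#3 dst[0x17+5] := {0xbd,0x1b,0x05,0x67,0x21}
#4 dst[0x1b+2] := {0x44,0x1f}
#5 dst[0x0b+7] := {0x44,0x1f,0x59,0xef,0x98,0xa4,0x54}
query mem[0x0e]=0xef, mem[0x0c]=0x1f, mem[0x02]=0x57, mem[0x1c]=0x1f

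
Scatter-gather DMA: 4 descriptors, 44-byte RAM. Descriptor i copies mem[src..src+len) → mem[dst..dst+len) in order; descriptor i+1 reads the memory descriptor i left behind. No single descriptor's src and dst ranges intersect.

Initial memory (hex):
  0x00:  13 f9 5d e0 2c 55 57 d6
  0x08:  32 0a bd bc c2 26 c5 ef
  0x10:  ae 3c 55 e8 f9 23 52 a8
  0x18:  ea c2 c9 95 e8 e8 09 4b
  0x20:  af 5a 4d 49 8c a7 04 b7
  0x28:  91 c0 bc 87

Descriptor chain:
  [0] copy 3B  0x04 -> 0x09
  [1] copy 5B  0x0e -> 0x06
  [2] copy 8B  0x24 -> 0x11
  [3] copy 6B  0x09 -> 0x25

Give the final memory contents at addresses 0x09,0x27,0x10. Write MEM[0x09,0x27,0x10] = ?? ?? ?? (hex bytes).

  after D0: wrote 3B at 0x09 = 2c5557
  after D1: wrote 5B at 0x06 = c5efae3c55
  after D2: wrote 8B at 0x11 = 8ca704b791c0bc87
  after D3: wrote 6B at 0x25 = 3c5557c226c5
query mem[0x09]=0x3c, mem[0x27]=0x57, mem[0x10]=0xae

MEM[0x09,0x27,0x10] = 3c 57 ae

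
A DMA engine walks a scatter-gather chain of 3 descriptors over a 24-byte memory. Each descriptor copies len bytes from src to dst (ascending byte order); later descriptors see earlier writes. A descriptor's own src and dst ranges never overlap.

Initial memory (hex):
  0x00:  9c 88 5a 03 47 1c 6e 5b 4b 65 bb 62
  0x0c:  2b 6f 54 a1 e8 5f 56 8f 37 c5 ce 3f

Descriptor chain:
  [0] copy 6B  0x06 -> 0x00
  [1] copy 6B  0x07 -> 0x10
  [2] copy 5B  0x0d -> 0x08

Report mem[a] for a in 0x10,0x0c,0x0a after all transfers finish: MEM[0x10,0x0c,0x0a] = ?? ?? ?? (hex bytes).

  after D0: wrote 6B at 0x00 = 6e5b4b65bb62
  after D1: wrote 6B at 0x10 = 5b4b65bb622b
  after D2: wrote 5B at 0x08 = 6f54a15b4b
query mem[0x10]=0x5b, mem[0x0c]=0x4b, mem[0x0a]=0xa1

MEM[0x10,0x0c,0x0a] = 5b 4b a1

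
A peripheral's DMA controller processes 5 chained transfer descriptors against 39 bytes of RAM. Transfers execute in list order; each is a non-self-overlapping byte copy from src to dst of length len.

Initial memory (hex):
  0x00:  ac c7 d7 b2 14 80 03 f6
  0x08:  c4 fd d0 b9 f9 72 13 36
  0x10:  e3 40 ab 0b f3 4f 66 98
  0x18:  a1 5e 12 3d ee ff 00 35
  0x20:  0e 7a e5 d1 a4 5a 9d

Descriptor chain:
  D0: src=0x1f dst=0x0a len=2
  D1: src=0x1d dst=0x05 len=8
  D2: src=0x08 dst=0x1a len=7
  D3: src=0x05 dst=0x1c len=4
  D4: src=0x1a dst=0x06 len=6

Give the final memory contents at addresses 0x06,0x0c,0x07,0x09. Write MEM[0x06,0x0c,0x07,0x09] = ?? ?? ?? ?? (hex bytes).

MEM[0x06,0x0c,0x07,0x09] = 0e a4 7a 00

#0 dst[0x0a+2] := {0x35,0x0e}
#1 dst[0x05+8] := {0xff,0x00,0x35,0x0e,0x7a,0xe5,0xd1,0xa4}
#2 dst[0x1a+7] := {0x0e,0x7a,0xe5,0xd1,0xa4,0x72,0x13}
#3 dst[0x1c+4] := {0xff,0x00,0x35,0x0e}
#4 dst[0x06+6] := {0x0e,0x7a,0xff,0x00,0x35,0x0e}
query mem[0x06]=0x0e, mem[0x0c]=0xa4, mem[0x07]=0x7a, mem[0x09]=0x00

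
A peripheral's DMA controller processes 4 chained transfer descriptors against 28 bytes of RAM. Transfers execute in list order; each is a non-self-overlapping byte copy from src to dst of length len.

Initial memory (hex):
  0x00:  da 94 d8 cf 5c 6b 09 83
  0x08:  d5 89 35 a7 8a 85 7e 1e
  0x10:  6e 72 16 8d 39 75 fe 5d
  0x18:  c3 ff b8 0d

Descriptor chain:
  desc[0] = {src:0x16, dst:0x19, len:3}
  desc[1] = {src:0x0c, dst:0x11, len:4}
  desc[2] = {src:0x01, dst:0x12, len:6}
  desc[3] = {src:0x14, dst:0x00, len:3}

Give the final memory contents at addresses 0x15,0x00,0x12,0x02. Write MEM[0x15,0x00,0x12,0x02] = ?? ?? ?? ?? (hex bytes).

D0: mem[0x19..0x1b] <- [fe 5d c3]
D1: mem[0x11..0x14] <- [8a 85 7e 1e]
D2: mem[0x12..0x17] <- [94 d8 cf 5c 6b 09]
D3: mem[0x00..0x02] <- [cf 5c 6b]
query mem[0x15]=0x5c, mem[0x00]=0xcf, mem[0x12]=0x94, mem[0x02]=0x6b

MEM[0x15,0x00,0x12,0x02] = 5c cf 94 6b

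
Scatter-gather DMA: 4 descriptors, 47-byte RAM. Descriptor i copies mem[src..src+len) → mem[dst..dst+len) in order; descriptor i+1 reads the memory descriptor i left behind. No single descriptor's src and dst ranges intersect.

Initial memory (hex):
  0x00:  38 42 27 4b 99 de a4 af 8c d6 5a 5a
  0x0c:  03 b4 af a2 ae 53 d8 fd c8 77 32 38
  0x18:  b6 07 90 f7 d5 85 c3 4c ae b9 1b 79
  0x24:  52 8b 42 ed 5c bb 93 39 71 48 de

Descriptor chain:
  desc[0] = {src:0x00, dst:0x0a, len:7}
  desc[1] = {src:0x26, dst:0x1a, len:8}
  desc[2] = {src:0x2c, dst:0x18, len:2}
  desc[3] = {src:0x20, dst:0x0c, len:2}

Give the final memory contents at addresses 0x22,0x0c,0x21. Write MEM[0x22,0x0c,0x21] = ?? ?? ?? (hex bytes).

[0] 0x00->0x0a len=7 : 38 42 27 4b 99 de a4
[1] 0x26->0x1a len=8 : 42 ed 5c bb 93 39 71 48
[2] 0x2c->0x18 len=2 : 71 48
[3] 0x20->0x0c len=2 : 71 48
query mem[0x22]=0x1b, mem[0x0c]=0x71, mem[0x21]=0x48

MEM[0x22,0x0c,0x21] = 1b 71 48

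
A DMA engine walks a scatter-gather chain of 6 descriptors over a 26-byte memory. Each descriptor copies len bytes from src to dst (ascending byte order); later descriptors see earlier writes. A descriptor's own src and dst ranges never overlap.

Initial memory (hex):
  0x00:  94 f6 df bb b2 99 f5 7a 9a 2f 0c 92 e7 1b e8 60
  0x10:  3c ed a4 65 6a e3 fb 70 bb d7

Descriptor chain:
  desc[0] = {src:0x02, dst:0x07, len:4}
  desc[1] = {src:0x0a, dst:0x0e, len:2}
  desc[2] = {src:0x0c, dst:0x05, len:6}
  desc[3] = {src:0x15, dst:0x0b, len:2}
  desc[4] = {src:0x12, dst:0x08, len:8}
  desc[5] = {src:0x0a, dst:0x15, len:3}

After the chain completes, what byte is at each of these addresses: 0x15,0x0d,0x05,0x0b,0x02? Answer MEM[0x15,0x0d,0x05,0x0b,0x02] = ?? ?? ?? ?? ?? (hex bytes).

[0] 0x02->0x07 len=4 : df bb b2 99
[1] 0x0a->0x0e len=2 : 99 92
[2] 0x0c->0x05 len=6 : e7 1b 99 92 3c ed
[3] 0x15->0x0b len=2 : e3 fb
[4] 0x12->0x08 len=8 : a4 65 6a e3 fb 70 bb d7
[5] 0x0a->0x15 len=3 : 6a e3 fb
query mem[0x15]=0x6a, mem[0x0d]=0x70, mem[0x05]=0xe7, mem[0x0b]=0xe3, mem[0x02]=0xdf

MEM[0x15,0x0d,0x05,0x0b,0x02] = 6a 70 e7 e3 df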